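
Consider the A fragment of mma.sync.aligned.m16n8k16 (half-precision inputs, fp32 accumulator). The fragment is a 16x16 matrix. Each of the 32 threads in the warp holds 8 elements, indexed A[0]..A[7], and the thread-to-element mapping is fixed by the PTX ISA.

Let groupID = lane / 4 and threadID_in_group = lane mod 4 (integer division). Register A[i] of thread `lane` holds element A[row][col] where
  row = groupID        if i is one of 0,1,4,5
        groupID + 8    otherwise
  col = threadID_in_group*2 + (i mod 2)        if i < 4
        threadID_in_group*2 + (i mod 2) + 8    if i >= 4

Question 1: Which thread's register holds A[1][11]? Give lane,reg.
r:1=>grp=1,rB=0  c:11=>cB=1,tig=1,lo=1
L=1*4+1=5  i=1*4+0*2+1=5

5,5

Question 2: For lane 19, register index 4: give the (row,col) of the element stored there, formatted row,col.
4,14

19: g=4,t=3
[4] (4+0,3*2+0+8) = (4,14)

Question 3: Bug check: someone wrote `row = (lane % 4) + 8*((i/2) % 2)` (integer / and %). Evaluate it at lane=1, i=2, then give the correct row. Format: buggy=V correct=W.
buggy=9 correct=8

`(lane % 4) + 8*((i/2) % 2)`[1,2]->9
lane 1: g=0 (1/4), t=1 (1%4)
i=2: r=0+8=8, c=1*2+0+0=2
row: 9 vs 8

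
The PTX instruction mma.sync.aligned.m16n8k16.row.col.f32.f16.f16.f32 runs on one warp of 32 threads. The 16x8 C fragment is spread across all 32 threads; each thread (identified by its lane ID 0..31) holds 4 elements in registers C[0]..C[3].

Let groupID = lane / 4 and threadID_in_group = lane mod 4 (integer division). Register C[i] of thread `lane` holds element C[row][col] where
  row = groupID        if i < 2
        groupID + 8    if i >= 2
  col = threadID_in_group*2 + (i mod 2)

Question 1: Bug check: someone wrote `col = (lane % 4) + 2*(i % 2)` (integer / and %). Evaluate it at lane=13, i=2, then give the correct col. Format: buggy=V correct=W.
`(lane % 4) + 2*(i % 2)`[13,2]→1
lane 13: G=3 (13/4), T=1 (13%4)
i=2: r=3+8=11, c=1*2+0=2
col: 1 vs 2

buggy=1 correct=2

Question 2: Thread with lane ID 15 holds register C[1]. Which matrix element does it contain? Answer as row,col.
lane 15->15/4=3, 15 mod 4=3
i=1  r:3+0->3  c:2·3+1->7

3,7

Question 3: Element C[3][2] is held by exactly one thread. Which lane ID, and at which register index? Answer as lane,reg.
13,0

r=3->g=3,rb=0  c=2->t=1,b0=0
L=3*4+1=13  i=0*2+0=0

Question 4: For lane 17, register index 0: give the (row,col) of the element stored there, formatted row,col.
lane 17→17/4=4, 17 mod 4=1
i=0  r:4+0→4  c:2·1+0→2

4,2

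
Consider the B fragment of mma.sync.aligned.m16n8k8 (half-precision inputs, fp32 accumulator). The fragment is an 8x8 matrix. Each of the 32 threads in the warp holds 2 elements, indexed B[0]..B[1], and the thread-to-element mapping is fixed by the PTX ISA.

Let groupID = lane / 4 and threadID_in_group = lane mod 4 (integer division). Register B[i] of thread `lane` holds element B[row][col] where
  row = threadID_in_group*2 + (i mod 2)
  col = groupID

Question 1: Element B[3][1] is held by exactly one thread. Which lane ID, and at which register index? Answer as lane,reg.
c=1⇒gr=1  r=3⇒th=1,odd=1
L=1*4+1=5  i=1=1

5,1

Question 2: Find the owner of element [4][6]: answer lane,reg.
26,0

c: 6->gid=6  r: 4->tid=2,i&1=0
L=6*4+2=26  i=0=0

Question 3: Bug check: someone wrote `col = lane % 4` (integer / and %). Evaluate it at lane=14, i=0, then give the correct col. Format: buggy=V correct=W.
`lane % 4`[14,0]->2
lane 14->14/4=3, 14 mod 4=2
i=0  r:2·2+0->4  c:3
col: 2 vs 3

buggy=2 correct=3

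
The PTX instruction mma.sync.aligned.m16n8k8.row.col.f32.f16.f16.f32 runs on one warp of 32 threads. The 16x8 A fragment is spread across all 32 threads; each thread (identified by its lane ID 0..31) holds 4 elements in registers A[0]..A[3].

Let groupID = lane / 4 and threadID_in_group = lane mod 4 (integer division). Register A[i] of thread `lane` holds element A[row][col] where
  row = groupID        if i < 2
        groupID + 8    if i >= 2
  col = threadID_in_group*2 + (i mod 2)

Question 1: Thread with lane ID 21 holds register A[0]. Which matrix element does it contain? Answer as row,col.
5,2

lane 21: grp=5 (21/4), tig=1 (21%4)
i=0: r=5+0=5, c=1*2+0=2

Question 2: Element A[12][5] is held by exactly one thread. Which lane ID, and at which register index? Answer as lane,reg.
r=12→G=4,rhi=1  c=5→T=2,p=1
L=4*4+2=18  i=1*2+1=3

18,3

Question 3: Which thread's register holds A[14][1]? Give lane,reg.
24,3

r=14⇒gr=6,Rb=1  c=1⇒th=0,odd=1
L=6*4+0=24  i=1*2+1=3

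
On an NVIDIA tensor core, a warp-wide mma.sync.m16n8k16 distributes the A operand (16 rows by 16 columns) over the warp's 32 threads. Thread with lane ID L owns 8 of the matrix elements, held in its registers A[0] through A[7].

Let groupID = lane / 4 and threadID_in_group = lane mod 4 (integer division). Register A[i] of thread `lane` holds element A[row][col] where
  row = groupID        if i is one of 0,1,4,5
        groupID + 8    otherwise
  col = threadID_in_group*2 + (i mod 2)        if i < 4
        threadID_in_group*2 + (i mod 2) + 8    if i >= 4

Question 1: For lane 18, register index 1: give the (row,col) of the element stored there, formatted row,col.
L=18->gid=18>>2=4, tid=18&3=2
[1]->row 4+0=4  col 2·2+1+0=5

4,5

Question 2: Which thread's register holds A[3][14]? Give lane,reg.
15,4

r=3→G=3,rhi=0  c=14→chi=1,T=3,p=0
L=3*4+3=15  i=1*4+0*2+0=4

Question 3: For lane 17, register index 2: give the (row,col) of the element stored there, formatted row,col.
L=17->g=17>>2=4, t=17&3=1
[2]->row 4+8=12  col 1·2+0+0=2

12,2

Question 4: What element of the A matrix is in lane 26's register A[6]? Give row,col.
L=26->g=26>>2=6, t=26&3=2
[6]->row 6+8=14  col 2·2+0+8=12

14,12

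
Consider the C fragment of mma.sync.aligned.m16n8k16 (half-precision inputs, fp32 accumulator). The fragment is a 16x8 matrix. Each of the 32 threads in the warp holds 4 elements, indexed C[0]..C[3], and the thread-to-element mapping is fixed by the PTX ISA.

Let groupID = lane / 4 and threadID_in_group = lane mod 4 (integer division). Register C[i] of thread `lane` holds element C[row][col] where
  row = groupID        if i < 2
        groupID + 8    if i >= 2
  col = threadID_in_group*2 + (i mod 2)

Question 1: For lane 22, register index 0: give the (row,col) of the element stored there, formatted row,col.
5,4

L=22->g=22>>2=5, t=22&3=2
[0]->row 5+0=5  col 2·2+0=4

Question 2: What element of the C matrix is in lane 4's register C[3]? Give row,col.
lane 4: gr=1 (4/4), th=0 (4%4)
i=3: r=1+8=9, c=0*2+1=1

9,1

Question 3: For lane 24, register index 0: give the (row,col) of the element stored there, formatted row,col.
24: gid=6,tid=0
[0] (6+0,0*2+0) = (6,0)

6,0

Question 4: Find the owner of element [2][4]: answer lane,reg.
r:2=>grp=2,rB=0  c:4=>tig=2,lo=0
L=2*4+2=10  i=0*2+0=0

10,0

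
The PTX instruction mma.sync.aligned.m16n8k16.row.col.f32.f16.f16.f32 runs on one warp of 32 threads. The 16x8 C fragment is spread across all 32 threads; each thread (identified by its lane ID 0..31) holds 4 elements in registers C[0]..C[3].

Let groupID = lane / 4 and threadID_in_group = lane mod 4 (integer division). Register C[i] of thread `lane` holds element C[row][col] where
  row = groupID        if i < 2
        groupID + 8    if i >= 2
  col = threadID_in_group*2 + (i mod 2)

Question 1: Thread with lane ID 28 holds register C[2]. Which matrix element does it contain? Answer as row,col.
L=28=>grp=28>>2=7, tig=28&3=0
[2]=>row 7+8=15  col 0·2+0=0

15,0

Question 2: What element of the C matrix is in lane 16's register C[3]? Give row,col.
L=16=>grp=16>>2=4, tig=16&3=0
[3]=>row 4+8=12  col 0·2+1=1

12,1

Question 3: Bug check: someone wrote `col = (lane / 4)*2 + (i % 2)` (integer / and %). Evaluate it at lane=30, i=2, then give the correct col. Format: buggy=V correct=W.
buggy=14 correct=4

`(lane / 4)*2 + (i % 2)`[30,2]→14
L=30→G=30>>2=7, T=30&3=2
[2]→row 7+8=15  col 2·2+0=4
col: 14 vs 4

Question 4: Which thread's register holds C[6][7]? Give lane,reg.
27,1

r: 6->gid=6,r8=0  c: 7->tid=3,i&1=1
L=6*4+3=27  i=0*2+1=1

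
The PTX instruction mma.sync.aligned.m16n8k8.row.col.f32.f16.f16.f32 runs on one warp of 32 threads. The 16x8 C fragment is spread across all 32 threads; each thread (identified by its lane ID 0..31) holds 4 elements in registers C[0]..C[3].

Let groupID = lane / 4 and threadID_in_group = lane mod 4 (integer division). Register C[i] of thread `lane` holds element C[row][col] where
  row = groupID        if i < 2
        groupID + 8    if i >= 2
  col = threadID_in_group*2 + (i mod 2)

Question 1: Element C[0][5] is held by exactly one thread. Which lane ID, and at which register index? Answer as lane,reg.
r=0→G=0,rhi=0  c=5→T=2,p=1
L=0*4+2=2  i=0*2+1=1

2,1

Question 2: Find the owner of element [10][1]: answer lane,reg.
8,3

r=10->g=2,rb=1  c=1->t=0,b0=1
L=2*4+0=8  i=1*2+1=3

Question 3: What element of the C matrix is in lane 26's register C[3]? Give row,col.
14,5

26: grp=6,tig=2
[3] (6+8,2*2+1) = (14,5)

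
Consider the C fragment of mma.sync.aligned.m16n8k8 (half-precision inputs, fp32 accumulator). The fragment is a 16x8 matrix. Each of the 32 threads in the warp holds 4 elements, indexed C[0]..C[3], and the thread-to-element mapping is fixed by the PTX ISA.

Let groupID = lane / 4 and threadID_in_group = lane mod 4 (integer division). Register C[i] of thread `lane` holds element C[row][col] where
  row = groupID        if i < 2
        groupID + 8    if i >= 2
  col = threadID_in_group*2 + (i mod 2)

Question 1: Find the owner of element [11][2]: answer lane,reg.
13,2

r=11⇒gr=3,Rb=1  c=2⇒th=1,odd=0
L=3*4+1=13  i=1*2+0=2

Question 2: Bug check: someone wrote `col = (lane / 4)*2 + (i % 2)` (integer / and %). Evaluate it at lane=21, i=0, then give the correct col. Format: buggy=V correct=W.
`(lane / 4)*2 + (i % 2)`[21,0]→10
L=21→G=21>>2=5, T=21&3=1
[0]→row 5+0=5  col 1·2+0=2
col: 10 vs 2

buggy=10 correct=2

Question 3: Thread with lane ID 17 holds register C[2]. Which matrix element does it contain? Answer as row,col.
17: g=4,t=1
[2] (4+8,1*2+0) = (12,2)

12,2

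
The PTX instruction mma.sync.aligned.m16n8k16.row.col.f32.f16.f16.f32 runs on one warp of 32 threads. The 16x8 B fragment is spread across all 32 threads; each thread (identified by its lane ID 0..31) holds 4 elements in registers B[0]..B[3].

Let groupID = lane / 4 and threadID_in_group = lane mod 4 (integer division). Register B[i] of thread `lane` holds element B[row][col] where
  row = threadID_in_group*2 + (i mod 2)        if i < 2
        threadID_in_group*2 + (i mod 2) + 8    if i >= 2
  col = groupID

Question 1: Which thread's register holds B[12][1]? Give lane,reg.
6,2

c=1⇒gr=1  r=12⇒Rb=1,th=2,odd=0
L=1*4+2=6  i=1*2+0=2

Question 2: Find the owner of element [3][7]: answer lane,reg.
29,1

c=7→G=7  r=3→rhi=0,T=1,p=1
L=7*4+1=29  i=0*2+1=1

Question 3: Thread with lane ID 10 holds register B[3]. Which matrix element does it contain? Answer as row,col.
10: G=2,T=2
[3] (2*2+1+8,2) = (13,2)

13,2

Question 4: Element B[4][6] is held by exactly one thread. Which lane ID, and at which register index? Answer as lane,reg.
c: 6->gid=6  r: 4->r8=0,tid=2,i&1=0
L=6*4+2=26  i=0*2+0=0

26,0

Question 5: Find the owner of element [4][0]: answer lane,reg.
2,0

c=0→G=0  r=4→rhi=0,T=2,p=0
L=0*4+2=2  i=0*2+0=0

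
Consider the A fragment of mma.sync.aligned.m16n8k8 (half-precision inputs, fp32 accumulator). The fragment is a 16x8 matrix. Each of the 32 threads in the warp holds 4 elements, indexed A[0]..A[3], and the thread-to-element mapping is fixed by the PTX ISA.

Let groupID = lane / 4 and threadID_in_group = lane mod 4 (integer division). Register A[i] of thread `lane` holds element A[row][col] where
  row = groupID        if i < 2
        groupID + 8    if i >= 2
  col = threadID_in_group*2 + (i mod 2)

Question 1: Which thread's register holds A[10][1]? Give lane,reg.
8,3

r=10⇒gr=2,Rb=1  c=1⇒th=0,odd=1
L=2*4+0=8  i=1*2+1=3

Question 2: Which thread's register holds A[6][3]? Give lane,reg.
r=6->g=6,rb=0  c=3->t=1,b0=1
L=6*4+1=25  i=0*2+1=1

25,1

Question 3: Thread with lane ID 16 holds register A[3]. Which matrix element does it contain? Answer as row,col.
12,1

L=16->gid=16>>2=4, tid=16&3=0
[3]->row 4+8=12  col 0·2+1=1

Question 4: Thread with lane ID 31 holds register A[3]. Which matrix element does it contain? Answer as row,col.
lane 31⇒31/4=7, 31 mod 4=3
i=3  r:7+8⇒15  c:2·3+1⇒7

15,7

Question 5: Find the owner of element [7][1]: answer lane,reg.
28,1

r=7→G=7,rhi=0  c=1→T=0,p=1
L=7*4+0=28  i=0*2+1=1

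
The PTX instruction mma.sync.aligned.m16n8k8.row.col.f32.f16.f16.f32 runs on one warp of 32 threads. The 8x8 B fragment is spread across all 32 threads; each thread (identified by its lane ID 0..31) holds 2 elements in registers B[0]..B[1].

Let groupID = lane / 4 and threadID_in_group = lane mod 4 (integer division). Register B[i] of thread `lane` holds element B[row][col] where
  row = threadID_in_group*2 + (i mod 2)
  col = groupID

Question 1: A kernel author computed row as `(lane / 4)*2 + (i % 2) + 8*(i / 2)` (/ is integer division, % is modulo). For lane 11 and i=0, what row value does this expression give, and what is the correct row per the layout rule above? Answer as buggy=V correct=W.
`(lane / 4)*2 + (i % 2) + 8*(i / 2)`[11,0]⇒4
11: gr=2,th=3
[0] (3*2+0,2) = (6,2)
row: 4 vs 6

buggy=4 correct=6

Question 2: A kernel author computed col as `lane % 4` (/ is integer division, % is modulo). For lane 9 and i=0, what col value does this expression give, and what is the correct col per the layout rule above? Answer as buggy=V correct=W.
`lane % 4`[9,0]→1
lane 9: G=2 (9/4), T=1 (9%4)
i=0: r=1*2+0=2, c=G=2
col: 1 vs 2

buggy=1 correct=2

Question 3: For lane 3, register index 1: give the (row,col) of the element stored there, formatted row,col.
lane 3: g=0 (3/4), t=3 (3%4)
i=1: r=3*2+1=7, c=g=0

7,0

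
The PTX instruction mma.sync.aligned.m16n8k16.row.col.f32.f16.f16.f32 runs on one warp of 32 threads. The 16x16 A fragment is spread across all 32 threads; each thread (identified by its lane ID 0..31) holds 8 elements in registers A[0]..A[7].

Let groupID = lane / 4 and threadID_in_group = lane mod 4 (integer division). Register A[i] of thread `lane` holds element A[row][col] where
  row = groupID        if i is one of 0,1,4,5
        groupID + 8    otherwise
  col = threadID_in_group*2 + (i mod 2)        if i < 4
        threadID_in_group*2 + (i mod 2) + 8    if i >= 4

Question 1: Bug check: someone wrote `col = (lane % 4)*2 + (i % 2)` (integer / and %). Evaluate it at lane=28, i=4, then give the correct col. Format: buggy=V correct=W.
buggy=0 correct=8

`(lane % 4)*2 + (i % 2)`[28,4]⇒0
L=28⇒gr=28>>2=7, th=28&3=0
[4]⇒row 7+0=7  col 0·2+0+8=8
col: 0 vs 8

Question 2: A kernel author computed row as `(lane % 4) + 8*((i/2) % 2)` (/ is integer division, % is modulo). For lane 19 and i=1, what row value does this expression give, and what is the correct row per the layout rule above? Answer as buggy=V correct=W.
buggy=3 correct=4

`(lane % 4) + 8*((i/2) % 2)`[19,1]⇒3
lane 19: gr=4 (19/4), th=3 (19%4)
i=1: r=4+0=4, c=3*2+1+0=7
row: 3 vs 4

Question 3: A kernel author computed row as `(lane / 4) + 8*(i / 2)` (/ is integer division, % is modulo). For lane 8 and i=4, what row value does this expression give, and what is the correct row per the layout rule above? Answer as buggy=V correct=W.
buggy=18 correct=2

`(lane / 4) + 8*(i / 2)`[8,4]->18
lane 8: gid=2 (8/4), tid=0 (8%4)
i=4: r=2+0=2, c=0*2+0+8=8
row: 18 vs 2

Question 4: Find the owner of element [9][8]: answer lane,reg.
r:9=>grp=1,rB=1  c:8=>cB=1,tig=0,lo=0
L=1*4+0=4  i=1*4+1*2+0=6

4,6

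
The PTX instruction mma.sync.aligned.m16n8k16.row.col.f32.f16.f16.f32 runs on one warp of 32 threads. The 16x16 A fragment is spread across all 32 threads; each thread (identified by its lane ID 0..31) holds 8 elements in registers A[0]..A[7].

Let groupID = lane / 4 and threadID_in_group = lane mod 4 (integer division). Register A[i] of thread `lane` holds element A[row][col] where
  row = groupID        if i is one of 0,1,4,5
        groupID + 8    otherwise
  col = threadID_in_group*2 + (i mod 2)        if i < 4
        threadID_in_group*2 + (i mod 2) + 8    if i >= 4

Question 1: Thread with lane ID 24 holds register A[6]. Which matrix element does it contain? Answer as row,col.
24: grp=6,tig=0
[6] (6+8,0*2+0+8) = (14,8)

14,8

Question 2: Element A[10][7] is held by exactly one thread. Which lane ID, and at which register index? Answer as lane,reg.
11,3

r: 10->gid=2,r8=1  c: 7->c8=0,tid=3,i&1=1
L=2*4+3=11  i=0*4+1*2+1=3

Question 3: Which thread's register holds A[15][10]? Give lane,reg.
29,6

r=15⇒gr=7,Rb=1  c=10⇒Cb=1,th=1,odd=0
L=7*4+1=29  i=1*4+1*2+0=6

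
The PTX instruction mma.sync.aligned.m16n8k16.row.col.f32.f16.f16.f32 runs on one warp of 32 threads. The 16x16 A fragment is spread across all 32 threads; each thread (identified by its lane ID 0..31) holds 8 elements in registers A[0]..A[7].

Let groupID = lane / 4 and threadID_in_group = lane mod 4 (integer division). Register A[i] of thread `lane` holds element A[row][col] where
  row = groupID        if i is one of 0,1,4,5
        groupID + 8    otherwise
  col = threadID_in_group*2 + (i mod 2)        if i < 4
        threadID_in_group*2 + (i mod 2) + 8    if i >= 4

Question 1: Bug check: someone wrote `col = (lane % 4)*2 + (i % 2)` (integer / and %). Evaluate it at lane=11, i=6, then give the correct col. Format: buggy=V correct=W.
buggy=6 correct=14

`(lane % 4)*2 + (i % 2)`[11,6]->6
lane 11->11/4=2, 11 mod 4=3
i=6  r:2+8->10  c:2·3+0+8->14
col: 6 vs 14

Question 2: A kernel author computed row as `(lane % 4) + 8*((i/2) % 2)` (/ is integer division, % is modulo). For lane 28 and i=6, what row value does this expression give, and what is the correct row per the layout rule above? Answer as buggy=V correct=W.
buggy=8 correct=15

`(lane % 4) + 8*((i/2) % 2)`[28,6]⇒8
L=28⇒gr=28>>2=7, th=28&3=0
[6]⇒row 7+8=15  col 0·2+0+8=8
row: 8 vs 15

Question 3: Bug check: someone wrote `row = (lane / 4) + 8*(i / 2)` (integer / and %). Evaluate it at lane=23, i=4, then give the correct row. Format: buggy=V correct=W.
buggy=21 correct=5

`(lane / 4) + 8*(i / 2)`[23,4]=>21
23: grp=5,tig=3
[4] (5+0,3*2+0+8) = (5,14)
row: 21 vs 5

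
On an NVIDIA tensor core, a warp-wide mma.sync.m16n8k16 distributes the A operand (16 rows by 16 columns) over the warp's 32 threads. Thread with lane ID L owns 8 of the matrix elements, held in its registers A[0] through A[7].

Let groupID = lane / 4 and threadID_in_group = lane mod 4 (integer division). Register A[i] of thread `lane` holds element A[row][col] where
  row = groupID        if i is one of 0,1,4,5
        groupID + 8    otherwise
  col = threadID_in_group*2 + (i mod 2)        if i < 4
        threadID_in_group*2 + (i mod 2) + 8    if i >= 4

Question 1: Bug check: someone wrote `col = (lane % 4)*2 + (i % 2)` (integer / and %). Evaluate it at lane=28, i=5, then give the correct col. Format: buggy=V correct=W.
buggy=1 correct=9

`(lane % 4)*2 + (i % 2)`[28,5]->1
L=28->g=28>>2=7, t=28&3=0
[5]->row 7+0=7  col 0·2+1+8=9
col: 1 vs 9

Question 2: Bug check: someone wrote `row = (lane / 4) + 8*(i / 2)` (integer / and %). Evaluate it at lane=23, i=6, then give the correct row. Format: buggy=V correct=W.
buggy=29 correct=13

`(lane / 4) + 8*(i / 2)`[23,6]⇒29
lane 23: gr=5 (23/4), th=3 (23%4)
i=6: r=5+8=13, c=3*2+0+8=14
row: 29 vs 13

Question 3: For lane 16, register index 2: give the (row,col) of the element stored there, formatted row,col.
12,0

lane 16⇒16/4=4, 16 mod 4=0
i=2  r:4+8⇒12  c:2·0+0+0⇒0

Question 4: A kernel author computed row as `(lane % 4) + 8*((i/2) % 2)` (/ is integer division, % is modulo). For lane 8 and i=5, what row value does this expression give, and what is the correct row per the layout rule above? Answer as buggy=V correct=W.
`(lane % 4) + 8*((i/2) % 2)`[8,5]→0
8: G=2,T=0
[5] (2+0,0*2+1+8) = (2,9)
row: 0 vs 2

buggy=0 correct=2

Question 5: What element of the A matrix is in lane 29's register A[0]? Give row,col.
lane 29=>29/4=7, 29 mod 4=1
i=0  r:7+0=>7  c:2·1+0+0=>2

7,2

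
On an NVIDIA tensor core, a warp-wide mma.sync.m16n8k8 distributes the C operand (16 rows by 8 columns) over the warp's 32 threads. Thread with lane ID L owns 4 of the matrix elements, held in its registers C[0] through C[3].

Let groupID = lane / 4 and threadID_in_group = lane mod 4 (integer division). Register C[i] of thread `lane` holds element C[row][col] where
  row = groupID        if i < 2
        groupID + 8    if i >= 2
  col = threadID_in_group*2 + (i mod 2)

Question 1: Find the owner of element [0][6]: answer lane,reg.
3,0

r=0→G=0,rhi=0  c=6→T=3,p=0
L=0*4+3=3  i=0*2+0=0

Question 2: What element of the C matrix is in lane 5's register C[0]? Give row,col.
1,2

lane 5->5/4=1, 5 mod 4=1
i=0  r:1+0->1  c:2·1+0->2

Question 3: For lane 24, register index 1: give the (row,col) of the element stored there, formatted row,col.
L=24=>grp=24>>2=6, tig=24&3=0
[1]=>row 6+0=6  col 0·2+1=1

6,1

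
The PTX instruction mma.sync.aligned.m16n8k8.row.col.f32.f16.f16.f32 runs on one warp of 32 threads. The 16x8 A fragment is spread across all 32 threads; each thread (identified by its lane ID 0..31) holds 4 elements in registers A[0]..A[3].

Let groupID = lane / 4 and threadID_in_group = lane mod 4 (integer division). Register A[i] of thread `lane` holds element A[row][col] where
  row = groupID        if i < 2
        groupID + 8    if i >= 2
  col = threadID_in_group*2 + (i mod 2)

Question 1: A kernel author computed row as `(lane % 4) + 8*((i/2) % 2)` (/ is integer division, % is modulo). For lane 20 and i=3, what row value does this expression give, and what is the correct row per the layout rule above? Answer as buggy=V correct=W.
buggy=8 correct=13

`(lane % 4) + 8*((i/2) % 2)`[20,3]=>8
20: grp=5,tig=0
[3] (5+8,0*2+1) = (13,1)
row: 8 vs 13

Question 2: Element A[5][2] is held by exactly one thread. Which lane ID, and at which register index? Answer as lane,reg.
r: 5->gid=5,r8=0  c: 2->tid=1,i&1=0
L=5*4+1=21  i=0*2+0=0

21,0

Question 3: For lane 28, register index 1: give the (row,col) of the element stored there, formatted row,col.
7,1

L=28->g=28>>2=7, t=28&3=0
[1]->row 7+0=7  col 0·2+1=1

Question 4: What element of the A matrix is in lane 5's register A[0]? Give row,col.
1,2

lane 5: gid=1 (5/4), tid=1 (5%4)
i=0: r=1+0=1, c=1*2+0=2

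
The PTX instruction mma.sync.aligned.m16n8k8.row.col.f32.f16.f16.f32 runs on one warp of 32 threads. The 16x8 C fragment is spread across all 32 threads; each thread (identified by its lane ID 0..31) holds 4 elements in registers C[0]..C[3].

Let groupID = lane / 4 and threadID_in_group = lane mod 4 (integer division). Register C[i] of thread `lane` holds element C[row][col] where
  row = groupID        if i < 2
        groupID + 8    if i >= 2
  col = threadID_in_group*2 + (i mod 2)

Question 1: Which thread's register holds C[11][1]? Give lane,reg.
12,3

r=11->g=3,rb=1  c=1->t=0,b0=1
L=3*4+0=12  i=1*2+1=3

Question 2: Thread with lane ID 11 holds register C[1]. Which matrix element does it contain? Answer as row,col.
2,7

lane 11: grp=2 (11/4), tig=3 (11%4)
i=1: r=2+0=2, c=3*2+1=7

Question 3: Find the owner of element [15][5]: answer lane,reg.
30,3

r=15⇒gr=7,Rb=1  c=5⇒th=2,odd=1
L=7*4+2=30  i=1*2+1=3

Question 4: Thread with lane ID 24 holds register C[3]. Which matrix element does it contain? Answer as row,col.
14,1

24: G=6,T=0
[3] (6+8,0*2+1) = (14,1)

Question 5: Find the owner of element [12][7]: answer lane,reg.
19,3

r=12⇒gr=4,Rb=1  c=7⇒th=3,odd=1
L=4*4+3=19  i=1*2+1=3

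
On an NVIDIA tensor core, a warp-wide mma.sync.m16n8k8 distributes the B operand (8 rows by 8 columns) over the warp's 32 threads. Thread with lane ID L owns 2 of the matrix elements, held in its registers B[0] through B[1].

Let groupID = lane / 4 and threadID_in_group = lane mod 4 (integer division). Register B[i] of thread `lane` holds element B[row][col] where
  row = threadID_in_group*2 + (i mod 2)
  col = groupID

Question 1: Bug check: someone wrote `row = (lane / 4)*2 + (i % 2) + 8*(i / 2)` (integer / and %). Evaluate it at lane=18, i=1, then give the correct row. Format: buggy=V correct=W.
`(lane / 4)*2 + (i % 2) + 8*(i / 2)`[18,1]=>9
18: grp=4,tig=2
[1] (2*2+1,4) = (5,4)
row: 9 vs 5

buggy=9 correct=5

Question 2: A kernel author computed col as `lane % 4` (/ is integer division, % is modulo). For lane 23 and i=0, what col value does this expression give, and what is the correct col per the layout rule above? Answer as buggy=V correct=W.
`lane % 4`[23,0]⇒3
23: gr=5,th=3
[0] (3*2+0,5) = (6,5)
col: 3 vs 5

buggy=3 correct=5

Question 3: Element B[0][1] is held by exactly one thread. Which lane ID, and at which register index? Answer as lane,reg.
c=1→G=1  r=0→T=0,p=0
L=1*4+0=4  i=0=0

4,0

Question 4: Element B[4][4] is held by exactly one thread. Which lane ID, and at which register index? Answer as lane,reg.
18,0

c=4->g=4  r=4->t=2,b0=0
L=4*4+2=18  i=0=0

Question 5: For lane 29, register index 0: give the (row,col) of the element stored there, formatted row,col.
29: gr=7,th=1
[0] (1*2+0,7) = (2,7)

2,7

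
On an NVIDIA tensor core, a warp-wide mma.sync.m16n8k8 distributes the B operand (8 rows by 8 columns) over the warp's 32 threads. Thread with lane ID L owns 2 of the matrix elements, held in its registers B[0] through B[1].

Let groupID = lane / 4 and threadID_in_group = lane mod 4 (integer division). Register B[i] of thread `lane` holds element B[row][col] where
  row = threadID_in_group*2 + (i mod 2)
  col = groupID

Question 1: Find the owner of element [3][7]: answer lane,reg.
29,1

c:7=>grp=7  r:3=>tig=1,lo=1
L=7*4+1=29  i=1=1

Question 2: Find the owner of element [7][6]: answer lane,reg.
c: 6->gid=6  r: 7->tid=3,i&1=1
L=6*4+3=27  i=1=1

27,1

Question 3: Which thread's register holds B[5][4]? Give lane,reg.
18,1

c=4→G=4  r=5→T=2,p=1
L=4*4+2=18  i=1=1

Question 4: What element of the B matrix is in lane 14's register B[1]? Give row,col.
5,3

lane 14: gid=3 (14/4), tid=2 (14%4)
i=1: r=2*2+1=5, c=gid=3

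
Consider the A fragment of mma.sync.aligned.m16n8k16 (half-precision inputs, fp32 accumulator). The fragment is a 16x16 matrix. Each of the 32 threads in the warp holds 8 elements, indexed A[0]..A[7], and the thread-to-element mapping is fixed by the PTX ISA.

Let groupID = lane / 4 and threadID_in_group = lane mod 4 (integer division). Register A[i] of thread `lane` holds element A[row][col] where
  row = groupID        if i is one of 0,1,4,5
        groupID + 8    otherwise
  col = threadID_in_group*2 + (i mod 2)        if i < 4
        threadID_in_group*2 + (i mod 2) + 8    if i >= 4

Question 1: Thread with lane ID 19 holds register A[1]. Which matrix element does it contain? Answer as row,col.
4,7

lane 19: G=4 (19/4), T=3 (19%4)
i=1: r=4+0=4, c=3*2+1+0=7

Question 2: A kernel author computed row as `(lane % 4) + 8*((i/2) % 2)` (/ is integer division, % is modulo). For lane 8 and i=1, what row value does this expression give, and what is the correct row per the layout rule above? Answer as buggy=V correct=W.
`(lane % 4) + 8*((i/2) % 2)`[8,1]->0
lane 8: g=2 (8/4), t=0 (8%4)
i=1: r=2+0=2, c=0*2+1+0=1
row: 0 vs 2

buggy=0 correct=2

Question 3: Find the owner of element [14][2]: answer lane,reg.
r=14→G=6,rhi=1  c=2→chi=0,T=1,p=0
L=6*4+1=25  i=0*4+1*2+0=2

25,2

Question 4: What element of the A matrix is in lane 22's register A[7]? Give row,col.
lane 22: grp=5 (22/4), tig=2 (22%4)
i=7: r=5+8=13, c=2*2+1+8=13

13,13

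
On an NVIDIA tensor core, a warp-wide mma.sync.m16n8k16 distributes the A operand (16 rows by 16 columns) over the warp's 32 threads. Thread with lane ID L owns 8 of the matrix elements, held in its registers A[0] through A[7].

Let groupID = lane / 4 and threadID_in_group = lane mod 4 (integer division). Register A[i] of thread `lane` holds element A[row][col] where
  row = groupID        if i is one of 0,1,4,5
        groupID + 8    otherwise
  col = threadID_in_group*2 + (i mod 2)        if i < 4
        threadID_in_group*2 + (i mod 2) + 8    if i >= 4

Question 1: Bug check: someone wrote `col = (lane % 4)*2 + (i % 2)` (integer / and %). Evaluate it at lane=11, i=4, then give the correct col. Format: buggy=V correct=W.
`(lane % 4)*2 + (i % 2)`[11,4]->6
lane 11: g=2 (11/4), t=3 (11%4)
i=4: r=2+0=2, c=3*2+0+8=14
col: 6 vs 14

buggy=6 correct=14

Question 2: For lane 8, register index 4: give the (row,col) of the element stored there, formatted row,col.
8: g=2,t=0
[4] (2+0,0*2+0+8) = (2,8)

2,8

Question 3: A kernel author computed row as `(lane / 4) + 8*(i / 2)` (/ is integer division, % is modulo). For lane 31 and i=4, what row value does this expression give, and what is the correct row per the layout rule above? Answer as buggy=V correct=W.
buggy=23 correct=7

`(lane / 4) + 8*(i / 2)`[31,4]⇒23
lane 31⇒31/4=7, 31 mod 4=3
i=4  r:7+0⇒7  c:2·3+0+8⇒14
row: 23 vs 7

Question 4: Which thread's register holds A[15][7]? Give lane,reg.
31,3

r: 15->gid=7,r8=1  c: 7->c8=0,tid=3,i&1=1
L=7*4+3=31  i=0*4+1*2+1=3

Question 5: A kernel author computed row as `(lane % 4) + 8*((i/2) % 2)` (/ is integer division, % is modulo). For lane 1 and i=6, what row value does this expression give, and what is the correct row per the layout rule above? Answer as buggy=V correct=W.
buggy=9 correct=8

`(lane % 4) + 8*((i/2) % 2)`[1,6]=>9
L=1=>grp=1>>2=0, tig=1&3=1
[6]=>row 0+8=8  col 1·2+0+8=10
row: 9 vs 8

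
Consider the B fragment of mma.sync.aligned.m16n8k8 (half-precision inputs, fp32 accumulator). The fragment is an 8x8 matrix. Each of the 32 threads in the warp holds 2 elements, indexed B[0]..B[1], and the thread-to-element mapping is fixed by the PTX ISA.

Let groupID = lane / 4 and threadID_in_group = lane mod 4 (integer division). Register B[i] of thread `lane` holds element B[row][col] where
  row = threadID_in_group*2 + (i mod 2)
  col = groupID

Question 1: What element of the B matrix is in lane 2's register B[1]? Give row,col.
2: gid=0,tid=2
[1] (2*2+1,0) = (5,0)

5,0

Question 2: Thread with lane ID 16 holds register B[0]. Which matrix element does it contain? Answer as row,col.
16: gr=4,th=0
[0] (0*2+0,4) = (0,4)

0,4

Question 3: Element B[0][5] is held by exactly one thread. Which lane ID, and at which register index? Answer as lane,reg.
c:5=>grp=5  r:0=>tig=0,lo=0
L=5*4+0=20  i=0=0

20,0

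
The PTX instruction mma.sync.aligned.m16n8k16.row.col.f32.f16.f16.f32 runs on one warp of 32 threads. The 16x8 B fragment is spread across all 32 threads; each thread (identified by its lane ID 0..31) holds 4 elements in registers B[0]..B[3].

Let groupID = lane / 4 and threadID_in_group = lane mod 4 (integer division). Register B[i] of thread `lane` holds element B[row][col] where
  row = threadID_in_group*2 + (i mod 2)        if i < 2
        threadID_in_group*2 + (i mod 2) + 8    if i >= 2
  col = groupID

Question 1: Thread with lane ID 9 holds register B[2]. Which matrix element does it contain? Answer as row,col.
10,2

L=9→G=9>>2=2, T=9&3=1
[2]→row 1·2+0+8=10  col G=2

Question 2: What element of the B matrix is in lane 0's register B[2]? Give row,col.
0: g=0,t=0
[2] (0*2+0+8,0) = (8,0)

8,0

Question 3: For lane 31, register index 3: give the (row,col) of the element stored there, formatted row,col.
15,7

lane 31: gr=7 (31/4), th=3 (31%4)
i=3: r=3*2+1+8=15, c=gr=7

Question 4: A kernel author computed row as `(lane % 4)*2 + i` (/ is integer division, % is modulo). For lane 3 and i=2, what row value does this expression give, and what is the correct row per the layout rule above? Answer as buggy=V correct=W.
`(lane % 4)*2 + i`[3,2]=>8
lane 3=>3/4=0, 3 mod 4=3
i=2  r:2·3+0+8=>14  c:0
row: 8 vs 14

buggy=8 correct=14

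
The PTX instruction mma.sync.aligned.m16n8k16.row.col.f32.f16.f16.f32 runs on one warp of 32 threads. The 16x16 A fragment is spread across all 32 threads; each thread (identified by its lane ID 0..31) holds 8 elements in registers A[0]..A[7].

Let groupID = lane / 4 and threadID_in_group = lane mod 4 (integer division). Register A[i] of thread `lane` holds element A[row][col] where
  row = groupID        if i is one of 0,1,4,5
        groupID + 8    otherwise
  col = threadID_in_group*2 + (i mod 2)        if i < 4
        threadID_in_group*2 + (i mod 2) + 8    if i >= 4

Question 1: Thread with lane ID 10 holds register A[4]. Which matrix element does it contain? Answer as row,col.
2,12

lane 10: g=2 (10/4), t=2 (10%4)
i=4: r=2+0=2, c=2*2+0+8=12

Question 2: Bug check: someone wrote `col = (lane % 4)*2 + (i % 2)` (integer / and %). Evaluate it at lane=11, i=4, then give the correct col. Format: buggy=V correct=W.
buggy=6 correct=14

`(lane % 4)*2 + (i % 2)`[11,4]->6
L=11->g=11>>2=2, t=11&3=3
[4]->row 2+0=2  col 3·2+0+8=14
col: 6 vs 14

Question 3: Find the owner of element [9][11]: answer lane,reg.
r: 9->gid=1,r8=1  c: 11->c8=1,tid=1,i&1=1
L=1*4+1=5  i=1*4+1*2+1=7

5,7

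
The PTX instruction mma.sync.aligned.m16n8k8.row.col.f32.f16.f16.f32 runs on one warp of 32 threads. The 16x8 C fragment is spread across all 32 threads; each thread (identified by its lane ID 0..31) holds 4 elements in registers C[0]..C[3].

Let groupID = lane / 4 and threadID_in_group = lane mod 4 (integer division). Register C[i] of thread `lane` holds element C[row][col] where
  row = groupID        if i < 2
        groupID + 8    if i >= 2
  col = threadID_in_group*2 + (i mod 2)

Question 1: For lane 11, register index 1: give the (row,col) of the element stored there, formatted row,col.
L=11=>grp=11>>2=2, tig=11&3=3
[1]=>row 2+0=2  col 3·2+1=7

2,7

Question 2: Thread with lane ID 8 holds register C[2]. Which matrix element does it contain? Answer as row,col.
10,0

lane 8: gid=2 (8/4), tid=0 (8%4)
i=2: r=2+8=10, c=0*2+0=0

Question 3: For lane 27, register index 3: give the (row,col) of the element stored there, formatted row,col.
L=27=>grp=27>>2=6, tig=27&3=3
[3]=>row 6+8=14  col 3·2+1=7

14,7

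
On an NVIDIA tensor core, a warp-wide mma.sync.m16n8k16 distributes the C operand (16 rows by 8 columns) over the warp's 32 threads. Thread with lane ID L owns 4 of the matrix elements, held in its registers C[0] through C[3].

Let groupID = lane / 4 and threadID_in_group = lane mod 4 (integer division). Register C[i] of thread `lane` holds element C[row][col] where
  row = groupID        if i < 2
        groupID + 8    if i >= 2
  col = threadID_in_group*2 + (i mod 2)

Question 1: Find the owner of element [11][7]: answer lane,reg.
15,3

r:11=>grp=3,rB=1  c:7=>tig=3,lo=1
L=3*4+3=15  i=1*2+1=3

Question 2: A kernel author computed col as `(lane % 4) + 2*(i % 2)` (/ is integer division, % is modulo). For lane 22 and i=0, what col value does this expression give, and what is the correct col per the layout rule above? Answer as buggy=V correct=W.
`(lane % 4) + 2*(i % 2)`[22,0]->2
lane 22->22/4=5, 22 mod 4=2
i=0  r:5+0->5  c:2·2+0->4
col: 2 vs 4

buggy=2 correct=4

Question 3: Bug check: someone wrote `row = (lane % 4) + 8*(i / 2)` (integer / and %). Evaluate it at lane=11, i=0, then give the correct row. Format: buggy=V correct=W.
buggy=3 correct=2

`(lane % 4) + 8*(i / 2)`[11,0]→3
L=11→G=11>>2=2, T=11&3=3
[0]→row 2+0=2  col 3·2+0=6
row: 3 vs 2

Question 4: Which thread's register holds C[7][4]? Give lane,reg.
30,0

r=7→G=7,rhi=0  c=4→T=2,p=0
L=7*4+2=30  i=0*2+0=0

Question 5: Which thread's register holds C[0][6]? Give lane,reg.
r: 0->gid=0,r8=0  c: 6->tid=3,i&1=0
L=0*4+3=3  i=0*2+0=0

3,0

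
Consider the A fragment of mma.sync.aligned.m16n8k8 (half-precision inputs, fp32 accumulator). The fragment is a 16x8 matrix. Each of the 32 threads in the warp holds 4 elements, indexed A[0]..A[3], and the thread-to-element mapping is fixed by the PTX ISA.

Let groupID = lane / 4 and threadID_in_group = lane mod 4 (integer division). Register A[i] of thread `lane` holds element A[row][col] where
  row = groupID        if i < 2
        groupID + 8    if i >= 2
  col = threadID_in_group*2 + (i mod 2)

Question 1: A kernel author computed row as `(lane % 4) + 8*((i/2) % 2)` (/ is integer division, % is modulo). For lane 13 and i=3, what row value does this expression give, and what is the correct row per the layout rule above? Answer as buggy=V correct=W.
`(lane % 4) + 8*((i/2) % 2)`[13,3]=>9
lane 13: grp=3 (13/4), tig=1 (13%4)
i=3: r=3+8=11, c=1*2+1=3
row: 9 vs 11

buggy=9 correct=11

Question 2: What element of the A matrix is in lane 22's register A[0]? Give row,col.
5,4

lane 22⇒22/4=5, 22 mod 4=2
i=0  r:5+0⇒5  c:2·2+0⇒4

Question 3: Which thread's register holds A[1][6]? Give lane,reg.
r:1=>grp=1,rB=0  c:6=>tig=3,lo=0
L=1*4+3=7  i=0*2+0=0

7,0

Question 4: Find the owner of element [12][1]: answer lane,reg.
16,3

r: 12->gid=4,r8=1  c: 1->tid=0,i&1=1
L=4*4+0=16  i=1*2+1=3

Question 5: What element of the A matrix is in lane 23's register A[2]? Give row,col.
lane 23: gr=5 (23/4), th=3 (23%4)
i=2: r=5+8=13, c=3*2+0=6

13,6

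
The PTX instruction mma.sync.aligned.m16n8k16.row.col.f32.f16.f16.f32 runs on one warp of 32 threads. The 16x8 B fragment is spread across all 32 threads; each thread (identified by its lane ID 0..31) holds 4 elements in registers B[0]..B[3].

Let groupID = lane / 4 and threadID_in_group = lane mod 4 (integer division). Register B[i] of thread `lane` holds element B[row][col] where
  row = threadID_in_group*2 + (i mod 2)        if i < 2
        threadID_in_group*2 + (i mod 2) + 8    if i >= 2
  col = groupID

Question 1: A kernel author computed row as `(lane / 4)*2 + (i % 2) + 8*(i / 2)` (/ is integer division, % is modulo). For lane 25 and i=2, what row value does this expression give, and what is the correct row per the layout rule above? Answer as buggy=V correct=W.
buggy=20 correct=10

`(lane / 4)*2 + (i % 2) + 8*(i / 2)`[25,2]->20
lane 25->25/4=6, 25 mod 4=1
i=2  r:2·1+0+8->10  c:6
row: 20 vs 10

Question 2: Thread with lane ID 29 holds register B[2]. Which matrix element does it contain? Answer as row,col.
29: gid=7,tid=1
[2] (1*2+0+8,7) = (10,7)

10,7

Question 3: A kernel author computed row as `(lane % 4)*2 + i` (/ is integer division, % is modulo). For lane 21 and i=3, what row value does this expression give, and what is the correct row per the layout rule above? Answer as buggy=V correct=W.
buggy=5 correct=11

`(lane % 4)*2 + i`[21,3]->5
lane 21: g=5 (21/4), t=1 (21%4)
i=3: r=1*2+1+8=11, c=g=5
row: 5 vs 11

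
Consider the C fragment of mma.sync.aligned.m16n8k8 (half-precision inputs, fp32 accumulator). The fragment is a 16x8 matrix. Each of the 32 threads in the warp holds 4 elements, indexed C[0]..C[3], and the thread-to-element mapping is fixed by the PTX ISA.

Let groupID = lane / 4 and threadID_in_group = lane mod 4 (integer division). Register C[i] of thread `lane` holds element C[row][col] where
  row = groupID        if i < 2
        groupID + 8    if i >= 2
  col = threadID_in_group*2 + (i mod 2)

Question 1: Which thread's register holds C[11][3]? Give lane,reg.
13,3

r=11→G=3,rhi=1  c=3→T=1,p=1
L=3*4+1=13  i=1*2+1=3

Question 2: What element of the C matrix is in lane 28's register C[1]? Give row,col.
7,1

lane 28: gid=7 (28/4), tid=0 (28%4)
i=1: r=7+0=7, c=0*2+1=1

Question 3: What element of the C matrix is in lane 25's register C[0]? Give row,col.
L=25⇒gr=25>>2=6, th=25&3=1
[0]⇒row 6+0=6  col 1·2+0=2

6,2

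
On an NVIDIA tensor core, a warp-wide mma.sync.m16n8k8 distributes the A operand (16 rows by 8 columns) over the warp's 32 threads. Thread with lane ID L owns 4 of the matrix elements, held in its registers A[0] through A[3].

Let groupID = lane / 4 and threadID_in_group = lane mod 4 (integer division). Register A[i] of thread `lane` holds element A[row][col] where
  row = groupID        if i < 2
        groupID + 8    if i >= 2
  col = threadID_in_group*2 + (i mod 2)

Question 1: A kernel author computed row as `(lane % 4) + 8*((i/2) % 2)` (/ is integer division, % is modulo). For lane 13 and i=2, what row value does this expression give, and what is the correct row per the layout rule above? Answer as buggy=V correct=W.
`(lane % 4) + 8*((i/2) % 2)`[13,2]=>9
lane 13=>13/4=3, 13 mod 4=1
i=2  r:3+8=>11  c:2·1+0=>2
row: 9 vs 11

buggy=9 correct=11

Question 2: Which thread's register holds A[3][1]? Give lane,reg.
r: 3->gid=3,r8=0  c: 1->tid=0,i&1=1
L=3*4+0=12  i=0*2+1=1

12,1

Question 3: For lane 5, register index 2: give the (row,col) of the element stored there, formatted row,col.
lane 5: gr=1 (5/4), th=1 (5%4)
i=2: r=1+8=9, c=1*2+0=2

9,2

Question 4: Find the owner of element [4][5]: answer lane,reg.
18,1

r=4->g=4,rb=0  c=5->t=2,b0=1
L=4*4+2=18  i=0*2+1=1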